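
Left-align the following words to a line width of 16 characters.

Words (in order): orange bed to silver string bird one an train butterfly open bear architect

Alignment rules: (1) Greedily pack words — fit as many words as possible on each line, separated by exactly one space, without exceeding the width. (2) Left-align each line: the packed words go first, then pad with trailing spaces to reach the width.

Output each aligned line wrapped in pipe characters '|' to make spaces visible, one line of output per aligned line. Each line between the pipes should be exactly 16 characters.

Answer: |orange bed to   |
|silver string   |
|bird one an     |
|train butterfly |
|open bear       |
|architect       |

Derivation:
Line 1: ['orange', 'bed', 'to'] (min_width=13, slack=3)
Line 2: ['silver', 'string'] (min_width=13, slack=3)
Line 3: ['bird', 'one', 'an'] (min_width=11, slack=5)
Line 4: ['train', 'butterfly'] (min_width=15, slack=1)
Line 5: ['open', 'bear'] (min_width=9, slack=7)
Line 6: ['architect'] (min_width=9, slack=7)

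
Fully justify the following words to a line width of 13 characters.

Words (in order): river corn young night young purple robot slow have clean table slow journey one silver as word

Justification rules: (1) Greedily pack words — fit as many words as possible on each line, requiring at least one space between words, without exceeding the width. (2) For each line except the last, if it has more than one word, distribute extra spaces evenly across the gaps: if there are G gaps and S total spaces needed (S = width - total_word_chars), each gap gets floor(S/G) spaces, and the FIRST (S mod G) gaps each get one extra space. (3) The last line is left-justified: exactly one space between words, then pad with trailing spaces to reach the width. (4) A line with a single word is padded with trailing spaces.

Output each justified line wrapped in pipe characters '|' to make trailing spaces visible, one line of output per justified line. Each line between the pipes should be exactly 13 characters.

Answer: |river    corn|
|young   night|
|young  purple|
|robot    slow|
|have    clean|
|table    slow|
|journey   one|
|silver     as|
|word         |

Derivation:
Line 1: ['river', 'corn'] (min_width=10, slack=3)
Line 2: ['young', 'night'] (min_width=11, slack=2)
Line 3: ['young', 'purple'] (min_width=12, slack=1)
Line 4: ['robot', 'slow'] (min_width=10, slack=3)
Line 5: ['have', 'clean'] (min_width=10, slack=3)
Line 6: ['table', 'slow'] (min_width=10, slack=3)
Line 7: ['journey', 'one'] (min_width=11, slack=2)
Line 8: ['silver', 'as'] (min_width=9, slack=4)
Line 9: ['word'] (min_width=4, slack=9)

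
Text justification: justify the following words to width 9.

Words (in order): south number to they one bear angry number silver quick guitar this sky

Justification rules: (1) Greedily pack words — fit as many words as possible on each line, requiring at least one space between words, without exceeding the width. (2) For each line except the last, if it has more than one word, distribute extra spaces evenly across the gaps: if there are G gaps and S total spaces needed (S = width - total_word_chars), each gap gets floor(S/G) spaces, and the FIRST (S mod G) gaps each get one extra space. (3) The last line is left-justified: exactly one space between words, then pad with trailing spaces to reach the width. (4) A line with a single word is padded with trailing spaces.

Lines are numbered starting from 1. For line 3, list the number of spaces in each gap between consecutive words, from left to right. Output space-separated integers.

Answer: 2

Derivation:
Line 1: ['south'] (min_width=5, slack=4)
Line 2: ['number', 'to'] (min_width=9, slack=0)
Line 3: ['they', 'one'] (min_width=8, slack=1)
Line 4: ['bear'] (min_width=4, slack=5)
Line 5: ['angry'] (min_width=5, slack=4)
Line 6: ['number'] (min_width=6, slack=3)
Line 7: ['silver'] (min_width=6, slack=3)
Line 8: ['quick'] (min_width=5, slack=4)
Line 9: ['guitar'] (min_width=6, slack=3)
Line 10: ['this', 'sky'] (min_width=8, slack=1)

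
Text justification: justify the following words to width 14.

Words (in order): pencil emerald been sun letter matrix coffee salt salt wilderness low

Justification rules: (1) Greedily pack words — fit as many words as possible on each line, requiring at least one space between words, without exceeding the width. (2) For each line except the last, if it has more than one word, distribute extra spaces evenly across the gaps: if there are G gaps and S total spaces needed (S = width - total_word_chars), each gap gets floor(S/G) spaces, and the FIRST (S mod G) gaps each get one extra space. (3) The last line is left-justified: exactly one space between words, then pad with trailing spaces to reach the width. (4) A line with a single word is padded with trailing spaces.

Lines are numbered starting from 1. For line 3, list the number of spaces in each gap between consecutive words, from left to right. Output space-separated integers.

Line 1: ['pencil', 'emerald'] (min_width=14, slack=0)
Line 2: ['been', 'sun'] (min_width=8, slack=6)
Line 3: ['letter', 'matrix'] (min_width=13, slack=1)
Line 4: ['coffee', 'salt'] (min_width=11, slack=3)
Line 5: ['salt'] (min_width=4, slack=10)
Line 6: ['wilderness', 'low'] (min_width=14, slack=0)

Answer: 2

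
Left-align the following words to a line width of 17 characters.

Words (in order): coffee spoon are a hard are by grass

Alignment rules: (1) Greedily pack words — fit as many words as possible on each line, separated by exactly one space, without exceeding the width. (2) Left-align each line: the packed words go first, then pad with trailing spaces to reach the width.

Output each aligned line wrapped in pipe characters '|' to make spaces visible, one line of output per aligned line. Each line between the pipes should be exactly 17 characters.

Answer: |coffee spoon are |
|a hard are by    |
|grass            |

Derivation:
Line 1: ['coffee', 'spoon', 'are'] (min_width=16, slack=1)
Line 2: ['a', 'hard', 'are', 'by'] (min_width=13, slack=4)
Line 3: ['grass'] (min_width=5, slack=12)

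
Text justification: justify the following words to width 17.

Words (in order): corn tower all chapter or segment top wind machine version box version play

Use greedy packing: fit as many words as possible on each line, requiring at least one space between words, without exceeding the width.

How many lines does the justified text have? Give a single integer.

Answer: 5

Derivation:
Line 1: ['corn', 'tower', 'all'] (min_width=14, slack=3)
Line 2: ['chapter', 'or'] (min_width=10, slack=7)
Line 3: ['segment', 'top', 'wind'] (min_width=16, slack=1)
Line 4: ['machine', 'version'] (min_width=15, slack=2)
Line 5: ['box', 'version', 'play'] (min_width=16, slack=1)
Total lines: 5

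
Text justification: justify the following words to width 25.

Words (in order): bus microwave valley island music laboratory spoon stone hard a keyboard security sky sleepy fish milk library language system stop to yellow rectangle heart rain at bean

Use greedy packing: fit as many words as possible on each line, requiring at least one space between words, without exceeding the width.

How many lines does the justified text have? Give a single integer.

Line 1: ['bus', 'microwave', 'valley'] (min_width=20, slack=5)
Line 2: ['island', 'music', 'laboratory'] (min_width=23, slack=2)
Line 3: ['spoon', 'stone', 'hard', 'a'] (min_width=18, slack=7)
Line 4: ['keyboard', 'security', 'sky'] (min_width=21, slack=4)
Line 5: ['sleepy', 'fish', 'milk', 'library'] (min_width=24, slack=1)
Line 6: ['language', 'system', 'stop', 'to'] (min_width=23, slack=2)
Line 7: ['yellow', 'rectangle', 'heart'] (min_width=22, slack=3)
Line 8: ['rain', 'at', 'bean'] (min_width=12, slack=13)
Total lines: 8

Answer: 8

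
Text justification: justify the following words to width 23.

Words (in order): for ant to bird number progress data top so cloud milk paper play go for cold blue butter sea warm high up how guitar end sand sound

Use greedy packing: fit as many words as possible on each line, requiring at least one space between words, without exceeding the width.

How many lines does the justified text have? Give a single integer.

Answer: 6

Derivation:
Line 1: ['for', 'ant', 'to', 'bird', 'number'] (min_width=22, slack=1)
Line 2: ['progress', 'data', 'top', 'so'] (min_width=20, slack=3)
Line 3: ['cloud', 'milk', 'paper', 'play'] (min_width=21, slack=2)
Line 4: ['go', 'for', 'cold', 'blue', 'butter'] (min_width=23, slack=0)
Line 5: ['sea', 'warm', 'high', 'up', 'how'] (min_width=20, slack=3)
Line 6: ['guitar', 'end', 'sand', 'sound'] (min_width=21, slack=2)
Total lines: 6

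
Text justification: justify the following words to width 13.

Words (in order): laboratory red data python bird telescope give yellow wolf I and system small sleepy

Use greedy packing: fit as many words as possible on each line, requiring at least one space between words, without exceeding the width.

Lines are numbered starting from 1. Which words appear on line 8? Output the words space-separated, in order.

Line 1: ['laboratory'] (min_width=10, slack=3)
Line 2: ['red', 'data'] (min_width=8, slack=5)
Line 3: ['python', 'bird'] (min_width=11, slack=2)
Line 4: ['telescope'] (min_width=9, slack=4)
Line 5: ['give', 'yellow'] (min_width=11, slack=2)
Line 6: ['wolf', 'I', 'and'] (min_width=10, slack=3)
Line 7: ['system', 'small'] (min_width=12, slack=1)
Line 8: ['sleepy'] (min_width=6, slack=7)

Answer: sleepy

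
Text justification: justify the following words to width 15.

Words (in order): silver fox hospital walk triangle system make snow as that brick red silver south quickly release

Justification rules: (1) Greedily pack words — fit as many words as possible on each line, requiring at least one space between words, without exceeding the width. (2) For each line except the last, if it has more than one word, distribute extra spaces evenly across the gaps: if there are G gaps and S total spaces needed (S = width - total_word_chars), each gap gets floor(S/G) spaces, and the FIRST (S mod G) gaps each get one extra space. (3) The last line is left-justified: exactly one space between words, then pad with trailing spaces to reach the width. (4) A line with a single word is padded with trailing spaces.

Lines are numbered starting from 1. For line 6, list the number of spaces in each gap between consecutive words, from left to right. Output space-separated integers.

Answer: 4

Derivation:
Line 1: ['silver', 'fox'] (min_width=10, slack=5)
Line 2: ['hospital', 'walk'] (min_width=13, slack=2)
Line 3: ['triangle', 'system'] (min_width=15, slack=0)
Line 4: ['make', 'snow', 'as'] (min_width=12, slack=3)
Line 5: ['that', 'brick', 'red'] (min_width=14, slack=1)
Line 6: ['silver', 'south'] (min_width=12, slack=3)
Line 7: ['quickly', 'release'] (min_width=15, slack=0)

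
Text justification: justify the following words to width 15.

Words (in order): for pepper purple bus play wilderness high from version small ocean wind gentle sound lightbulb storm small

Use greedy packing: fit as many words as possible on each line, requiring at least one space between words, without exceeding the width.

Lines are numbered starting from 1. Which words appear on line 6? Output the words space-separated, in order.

Answer: wind gentle

Derivation:
Line 1: ['for', 'pepper'] (min_width=10, slack=5)
Line 2: ['purple', 'bus', 'play'] (min_width=15, slack=0)
Line 3: ['wilderness', 'high'] (min_width=15, slack=0)
Line 4: ['from', 'version'] (min_width=12, slack=3)
Line 5: ['small', 'ocean'] (min_width=11, slack=4)
Line 6: ['wind', 'gentle'] (min_width=11, slack=4)
Line 7: ['sound', 'lightbulb'] (min_width=15, slack=0)
Line 8: ['storm', 'small'] (min_width=11, slack=4)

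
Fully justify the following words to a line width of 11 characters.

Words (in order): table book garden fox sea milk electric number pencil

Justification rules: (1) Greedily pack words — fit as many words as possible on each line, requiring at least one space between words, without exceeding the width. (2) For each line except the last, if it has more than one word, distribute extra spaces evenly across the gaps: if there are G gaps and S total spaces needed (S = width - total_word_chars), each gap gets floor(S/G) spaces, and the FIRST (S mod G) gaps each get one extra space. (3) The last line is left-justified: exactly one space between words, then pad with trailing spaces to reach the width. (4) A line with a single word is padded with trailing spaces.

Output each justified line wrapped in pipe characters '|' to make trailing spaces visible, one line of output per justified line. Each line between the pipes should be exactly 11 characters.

Answer: |table  book|
|garden  fox|
|sea    milk|
|electric   |
|number     |
|pencil     |

Derivation:
Line 1: ['table', 'book'] (min_width=10, slack=1)
Line 2: ['garden', 'fox'] (min_width=10, slack=1)
Line 3: ['sea', 'milk'] (min_width=8, slack=3)
Line 4: ['electric'] (min_width=8, slack=3)
Line 5: ['number'] (min_width=6, slack=5)
Line 6: ['pencil'] (min_width=6, slack=5)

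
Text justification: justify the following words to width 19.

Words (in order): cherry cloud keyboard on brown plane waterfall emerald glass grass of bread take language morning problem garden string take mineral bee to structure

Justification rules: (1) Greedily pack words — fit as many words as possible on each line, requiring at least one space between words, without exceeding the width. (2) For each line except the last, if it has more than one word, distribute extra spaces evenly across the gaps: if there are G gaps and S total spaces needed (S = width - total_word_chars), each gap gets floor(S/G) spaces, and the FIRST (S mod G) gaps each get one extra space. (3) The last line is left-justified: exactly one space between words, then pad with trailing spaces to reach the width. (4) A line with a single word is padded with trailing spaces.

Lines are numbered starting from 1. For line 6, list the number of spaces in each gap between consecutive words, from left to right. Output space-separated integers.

Line 1: ['cherry', 'cloud'] (min_width=12, slack=7)
Line 2: ['keyboard', 'on', 'brown'] (min_width=17, slack=2)
Line 3: ['plane', 'waterfall'] (min_width=15, slack=4)
Line 4: ['emerald', 'glass', 'grass'] (min_width=19, slack=0)
Line 5: ['of', 'bread', 'take'] (min_width=13, slack=6)
Line 6: ['language', 'morning'] (min_width=16, slack=3)
Line 7: ['problem', 'garden'] (min_width=14, slack=5)
Line 8: ['string', 'take', 'mineral'] (min_width=19, slack=0)
Line 9: ['bee', 'to', 'structure'] (min_width=16, slack=3)

Answer: 4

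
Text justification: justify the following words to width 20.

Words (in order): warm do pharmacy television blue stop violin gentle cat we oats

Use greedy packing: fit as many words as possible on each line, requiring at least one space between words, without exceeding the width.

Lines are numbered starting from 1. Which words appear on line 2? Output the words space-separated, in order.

Answer: television blue stop

Derivation:
Line 1: ['warm', 'do', 'pharmacy'] (min_width=16, slack=4)
Line 2: ['television', 'blue', 'stop'] (min_width=20, slack=0)
Line 3: ['violin', 'gentle', 'cat', 'we'] (min_width=20, slack=0)
Line 4: ['oats'] (min_width=4, slack=16)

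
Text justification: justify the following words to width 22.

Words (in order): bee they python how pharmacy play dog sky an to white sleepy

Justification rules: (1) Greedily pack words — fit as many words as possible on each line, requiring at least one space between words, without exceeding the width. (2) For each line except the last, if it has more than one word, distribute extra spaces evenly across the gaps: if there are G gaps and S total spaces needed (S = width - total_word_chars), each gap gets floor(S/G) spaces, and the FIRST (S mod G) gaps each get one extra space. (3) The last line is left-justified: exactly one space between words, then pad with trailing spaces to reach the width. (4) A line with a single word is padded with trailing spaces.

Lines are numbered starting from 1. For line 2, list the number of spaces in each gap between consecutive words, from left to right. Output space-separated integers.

Answer: 2 1 1

Derivation:
Line 1: ['bee', 'they', 'python', 'how'] (min_width=19, slack=3)
Line 2: ['pharmacy', 'play', 'dog', 'sky'] (min_width=21, slack=1)
Line 3: ['an', 'to', 'white', 'sleepy'] (min_width=18, slack=4)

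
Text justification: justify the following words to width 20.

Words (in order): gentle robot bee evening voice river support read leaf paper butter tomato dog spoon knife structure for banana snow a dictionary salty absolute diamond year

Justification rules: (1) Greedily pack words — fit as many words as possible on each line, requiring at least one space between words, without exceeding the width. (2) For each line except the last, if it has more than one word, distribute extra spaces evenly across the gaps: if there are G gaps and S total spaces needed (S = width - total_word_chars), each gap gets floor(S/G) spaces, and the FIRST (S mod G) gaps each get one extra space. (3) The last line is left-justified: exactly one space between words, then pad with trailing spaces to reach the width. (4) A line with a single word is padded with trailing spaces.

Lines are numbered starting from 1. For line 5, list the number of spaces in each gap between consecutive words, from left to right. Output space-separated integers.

Line 1: ['gentle', 'robot', 'bee'] (min_width=16, slack=4)
Line 2: ['evening', 'voice', 'river'] (min_width=19, slack=1)
Line 3: ['support', 'read', 'leaf'] (min_width=17, slack=3)
Line 4: ['paper', 'butter', 'tomato'] (min_width=19, slack=1)
Line 5: ['dog', 'spoon', 'knife'] (min_width=15, slack=5)
Line 6: ['structure', 'for', 'banana'] (min_width=20, slack=0)
Line 7: ['snow', 'a', 'dictionary'] (min_width=17, slack=3)
Line 8: ['salty', 'absolute'] (min_width=14, slack=6)
Line 9: ['diamond', 'year'] (min_width=12, slack=8)

Answer: 4 3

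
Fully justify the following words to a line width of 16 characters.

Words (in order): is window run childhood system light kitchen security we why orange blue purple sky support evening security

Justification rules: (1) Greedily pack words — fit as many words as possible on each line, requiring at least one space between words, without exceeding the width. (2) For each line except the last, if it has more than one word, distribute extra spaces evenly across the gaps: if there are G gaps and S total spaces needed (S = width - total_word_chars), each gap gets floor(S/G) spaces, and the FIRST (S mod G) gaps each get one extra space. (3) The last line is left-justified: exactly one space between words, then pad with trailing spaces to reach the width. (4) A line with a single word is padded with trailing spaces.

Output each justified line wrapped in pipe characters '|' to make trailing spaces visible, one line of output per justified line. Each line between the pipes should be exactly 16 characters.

Line 1: ['is', 'window', 'run'] (min_width=13, slack=3)
Line 2: ['childhood', 'system'] (min_width=16, slack=0)
Line 3: ['light', 'kitchen'] (min_width=13, slack=3)
Line 4: ['security', 'we', 'why'] (min_width=15, slack=1)
Line 5: ['orange', 'blue'] (min_width=11, slack=5)
Line 6: ['purple', 'sky'] (min_width=10, slack=6)
Line 7: ['support', 'evening'] (min_width=15, slack=1)
Line 8: ['security'] (min_width=8, slack=8)

Answer: |is   window  run|
|childhood system|
|light    kitchen|
|security  we why|
|orange      blue|
|purple       sky|
|support  evening|
|security        |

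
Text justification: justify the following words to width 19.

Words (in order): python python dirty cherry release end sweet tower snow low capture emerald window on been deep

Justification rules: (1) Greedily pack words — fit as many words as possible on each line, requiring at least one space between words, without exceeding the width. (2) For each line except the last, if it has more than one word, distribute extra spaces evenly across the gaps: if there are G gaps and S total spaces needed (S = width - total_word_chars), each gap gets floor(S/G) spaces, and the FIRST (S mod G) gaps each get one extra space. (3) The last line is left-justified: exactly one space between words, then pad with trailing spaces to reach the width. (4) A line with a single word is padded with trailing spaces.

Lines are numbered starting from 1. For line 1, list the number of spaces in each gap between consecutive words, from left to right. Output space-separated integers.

Answer: 1 1

Derivation:
Line 1: ['python', 'python', 'dirty'] (min_width=19, slack=0)
Line 2: ['cherry', 'release', 'end'] (min_width=18, slack=1)
Line 3: ['sweet', 'tower', 'snow'] (min_width=16, slack=3)
Line 4: ['low', 'capture', 'emerald'] (min_width=19, slack=0)
Line 5: ['window', 'on', 'been', 'deep'] (min_width=19, slack=0)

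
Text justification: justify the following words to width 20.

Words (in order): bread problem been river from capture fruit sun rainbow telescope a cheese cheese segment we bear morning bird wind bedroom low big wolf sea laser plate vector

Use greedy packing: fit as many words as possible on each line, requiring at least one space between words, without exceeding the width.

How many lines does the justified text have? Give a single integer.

Answer: 9

Derivation:
Line 1: ['bread', 'problem', 'been'] (min_width=18, slack=2)
Line 2: ['river', 'from', 'capture'] (min_width=18, slack=2)
Line 3: ['fruit', 'sun', 'rainbow'] (min_width=17, slack=3)
Line 4: ['telescope', 'a', 'cheese'] (min_width=18, slack=2)
Line 5: ['cheese', 'segment', 'we'] (min_width=17, slack=3)
Line 6: ['bear', 'morning', 'bird'] (min_width=17, slack=3)
Line 7: ['wind', 'bedroom', 'low', 'big'] (min_width=20, slack=0)
Line 8: ['wolf', 'sea', 'laser', 'plate'] (min_width=20, slack=0)
Line 9: ['vector'] (min_width=6, slack=14)
Total lines: 9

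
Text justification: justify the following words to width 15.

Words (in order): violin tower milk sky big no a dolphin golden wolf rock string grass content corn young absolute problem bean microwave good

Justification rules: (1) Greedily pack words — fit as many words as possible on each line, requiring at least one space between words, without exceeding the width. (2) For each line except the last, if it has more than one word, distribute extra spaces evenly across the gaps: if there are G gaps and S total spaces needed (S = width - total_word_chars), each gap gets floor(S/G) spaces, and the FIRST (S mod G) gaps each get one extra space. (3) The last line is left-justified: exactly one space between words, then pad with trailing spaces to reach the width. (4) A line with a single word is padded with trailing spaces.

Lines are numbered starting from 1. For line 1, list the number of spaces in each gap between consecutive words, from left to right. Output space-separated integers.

Line 1: ['violin', 'tower'] (min_width=12, slack=3)
Line 2: ['milk', 'sky', 'big', 'no'] (min_width=15, slack=0)
Line 3: ['a', 'dolphin'] (min_width=9, slack=6)
Line 4: ['golden', 'wolf'] (min_width=11, slack=4)
Line 5: ['rock', 'string'] (min_width=11, slack=4)
Line 6: ['grass', 'content'] (min_width=13, slack=2)
Line 7: ['corn', 'young'] (min_width=10, slack=5)
Line 8: ['absolute'] (min_width=8, slack=7)
Line 9: ['problem', 'bean'] (min_width=12, slack=3)
Line 10: ['microwave', 'good'] (min_width=14, slack=1)

Answer: 4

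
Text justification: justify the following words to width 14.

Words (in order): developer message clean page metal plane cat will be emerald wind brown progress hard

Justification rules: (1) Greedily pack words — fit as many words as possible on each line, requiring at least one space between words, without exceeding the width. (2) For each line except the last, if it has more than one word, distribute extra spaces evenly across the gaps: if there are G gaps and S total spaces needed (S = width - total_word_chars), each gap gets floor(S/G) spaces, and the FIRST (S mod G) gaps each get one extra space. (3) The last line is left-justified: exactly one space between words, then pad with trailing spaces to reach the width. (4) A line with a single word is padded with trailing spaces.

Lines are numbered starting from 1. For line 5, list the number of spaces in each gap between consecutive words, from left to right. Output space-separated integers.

Answer: 5

Derivation:
Line 1: ['developer'] (min_width=9, slack=5)
Line 2: ['message', 'clean'] (min_width=13, slack=1)
Line 3: ['page', 'metal'] (min_width=10, slack=4)
Line 4: ['plane', 'cat', 'will'] (min_width=14, slack=0)
Line 5: ['be', 'emerald'] (min_width=10, slack=4)
Line 6: ['wind', 'brown'] (min_width=10, slack=4)
Line 7: ['progress', 'hard'] (min_width=13, slack=1)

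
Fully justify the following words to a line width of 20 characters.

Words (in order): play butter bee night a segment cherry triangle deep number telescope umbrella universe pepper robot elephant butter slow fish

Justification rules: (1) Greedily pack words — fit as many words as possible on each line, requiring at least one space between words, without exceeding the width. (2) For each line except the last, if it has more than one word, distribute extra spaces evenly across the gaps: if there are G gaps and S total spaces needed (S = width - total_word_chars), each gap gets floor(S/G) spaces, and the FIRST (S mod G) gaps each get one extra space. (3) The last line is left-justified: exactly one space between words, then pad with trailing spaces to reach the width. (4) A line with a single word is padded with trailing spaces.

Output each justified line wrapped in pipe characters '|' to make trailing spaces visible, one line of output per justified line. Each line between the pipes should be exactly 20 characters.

Answer: |play    butter   bee|
|night    a   segment|
|cherry triangle deep|
|number     telescope|
|umbrella    universe|
|pepper         robot|
|elephant butter slow|
|fish                |

Derivation:
Line 1: ['play', 'butter', 'bee'] (min_width=15, slack=5)
Line 2: ['night', 'a', 'segment'] (min_width=15, slack=5)
Line 3: ['cherry', 'triangle', 'deep'] (min_width=20, slack=0)
Line 4: ['number', 'telescope'] (min_width=16, slack=4)
Line 5: ['umbrella', 'universe'] (min_width=17, slack=3)
Line 6: ['pepper', 'robot'] (min_width=12, slack=8)
Line 7: ['elephant', 'butter', 'slow'] (min_width=20, slack=0)
Line 8: ['fish'] (min_width=4, slack=16)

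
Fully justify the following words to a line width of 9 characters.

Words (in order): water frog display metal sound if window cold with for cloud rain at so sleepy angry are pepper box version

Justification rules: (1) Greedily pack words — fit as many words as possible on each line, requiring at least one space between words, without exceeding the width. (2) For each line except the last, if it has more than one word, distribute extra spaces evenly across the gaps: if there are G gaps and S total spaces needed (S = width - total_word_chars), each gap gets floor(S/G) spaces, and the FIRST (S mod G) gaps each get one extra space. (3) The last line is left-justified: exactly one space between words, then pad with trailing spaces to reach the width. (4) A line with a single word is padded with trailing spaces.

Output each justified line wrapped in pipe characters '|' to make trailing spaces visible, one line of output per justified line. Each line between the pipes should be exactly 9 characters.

Answer: |water    |
|frog     |
|display  |
|metal    |
|sound  if|
|window   |
|cold with|
|for cloud|
|rain   at|
|so sleepy|
|angry are|
|pepper   |
|box      |
|version  |

Derivation:
Line 1: ['water'] (min_width=5, slack=4)
Line 2: ['frog'] (min_width=4, slack=5)
Line 3: ['display'] (min_width=7, slack=2)
Line 4: ['metal'] (min_width=5, slack=4)
Line 5: ['sound', 'if'] (min_width=8, slack=1)
Line 6: ['window'] (min_width=6, slack=3)
Line 7: ['cold', 'with'] (min_width=9, slack=0)
Line 8: ['for', 'cloud'] (min_width=9, slack=0)
Line 9: ['rain', 'at'] (min_width=7, slack=2)
Line 10: ['so', 'sleepy'] (min_width=9, slack=0)
Line 11: ['angry', 'are'] (min_width=9, slack=0)
Line 12: ['pepper'] (min_width=6, slack=3)
Line 13: ['box'] (min_width=3, slack=6)
Line 14: ['version'] (min_width=7, slack=2)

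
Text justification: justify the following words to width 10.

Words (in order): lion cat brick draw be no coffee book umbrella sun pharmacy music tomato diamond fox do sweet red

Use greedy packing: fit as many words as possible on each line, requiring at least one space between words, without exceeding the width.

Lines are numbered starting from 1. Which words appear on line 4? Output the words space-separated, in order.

Answer: coffee

Derivation:
Line 1: ['lion', 'cat'] (min_width=8, slack=2)
Line 2: ['brick', 'draw'] (min_width=10, slack=0)
Line 3: ['be', 'no'] (min_width=5, slack=5)
Line 4: ['coffee'] (min_width=6, slack=4)
Line 5: ['book'] (min_width=4, slack=6)
Line 6: ['umbrella'] (min_width=8, slack=2)
Line 7: ['sun'] (min_width=3, slack=7)
Line 8: ['pharmacy'] (min_width=8, slack=2)
Line 9: ['music'] (min_width=5, slack=5)
Line 10: ['tomato'] (min_width=6, slack=4)
Line 11: ['diamond'] (min_width=7, slack=3)
Line 12: ['fox', 'do'] (min_width=6, slack=4)
Line 13: ['sweet', 'red'] (min_width=9, slack=1)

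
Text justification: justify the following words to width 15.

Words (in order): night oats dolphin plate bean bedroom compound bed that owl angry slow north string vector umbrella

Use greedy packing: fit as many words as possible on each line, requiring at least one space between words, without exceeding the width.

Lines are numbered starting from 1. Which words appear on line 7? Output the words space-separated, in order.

Answer: string vector

Derivation:
Line 1: ['night', 'oats'] (min_width=10, slack=5)
Line 2: ['dolphin', 'plate'] (min_width=13, slack=2)
Line 3: ['bean', 'bedroom'] (min_width=12, slack=3)
Line 4: ['compound', 'bed'] (min_width=12, slack=3)
Line 5: ['that', 'owl', 'angry'] (min_width=14, slack=1)
Line 6: ['slow', 'north'] (min_width=10, slack=5)
Line 7: ['string', 'vector'] (min_width=13, slack=2)
Line 8: ['umbrella'] (min_width=8, slack=7)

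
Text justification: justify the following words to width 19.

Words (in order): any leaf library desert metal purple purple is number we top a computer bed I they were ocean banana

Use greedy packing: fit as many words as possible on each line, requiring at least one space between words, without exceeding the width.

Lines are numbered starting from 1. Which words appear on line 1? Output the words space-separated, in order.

Line 1: ['any', 'leaf', 'library'] (min_width=16, slack=3)
Line 2: ['desert', 'metal', 'purple'] (min_width=19, slack=0)
Line 3: ['purple', 'is', 'number', 'we'] (min_width=19, slack=0)
Line 4: ['top', 'a', 'computer', 'bed'] (min_width=18, slack=1)
Line 5: ['I', 'they', 'were', 'ocean'] (min_width=17, slack=2)
Line 6: ['banana'] (min_width=6, slack=13)

Answer: any leaf library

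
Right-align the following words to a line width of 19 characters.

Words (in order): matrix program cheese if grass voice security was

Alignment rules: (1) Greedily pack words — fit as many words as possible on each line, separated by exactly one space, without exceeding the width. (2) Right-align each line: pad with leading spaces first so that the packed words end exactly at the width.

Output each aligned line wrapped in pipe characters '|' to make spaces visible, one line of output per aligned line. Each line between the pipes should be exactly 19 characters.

Answer: |     matrix program|
|    cheese if grass|
| voice security was|

Derivation:
Line 1: ['matrix', 'program'] (min_width=14, slack=5)
Line 2: ['cheese', 'if', 'grass'] (min_width=15, slack=4)
Line 3: ['voice', 'security', 'was'] (min_width=18, slack=1)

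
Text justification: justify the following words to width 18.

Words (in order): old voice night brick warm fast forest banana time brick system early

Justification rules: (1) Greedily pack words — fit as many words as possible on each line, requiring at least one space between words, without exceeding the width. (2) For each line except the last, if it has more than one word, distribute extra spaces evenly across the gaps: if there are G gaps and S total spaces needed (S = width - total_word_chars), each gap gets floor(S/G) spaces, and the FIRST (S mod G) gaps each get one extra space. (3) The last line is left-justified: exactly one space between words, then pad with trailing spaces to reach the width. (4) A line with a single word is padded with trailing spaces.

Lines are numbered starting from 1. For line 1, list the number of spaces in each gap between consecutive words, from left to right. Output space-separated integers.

Line 1: ['old', 'voice', 'night'] (min_width=15, slack=3)
Line 2: ['brick', 'warm', 'fast'] (min_width=15, slack=3)
Line 3: ['forest', 'banana', 'time'] (min_width=18, slack=0)
Line 4: ['brick', 'system', 'early'] (min_width=18, slack=0)

Answer: 3 2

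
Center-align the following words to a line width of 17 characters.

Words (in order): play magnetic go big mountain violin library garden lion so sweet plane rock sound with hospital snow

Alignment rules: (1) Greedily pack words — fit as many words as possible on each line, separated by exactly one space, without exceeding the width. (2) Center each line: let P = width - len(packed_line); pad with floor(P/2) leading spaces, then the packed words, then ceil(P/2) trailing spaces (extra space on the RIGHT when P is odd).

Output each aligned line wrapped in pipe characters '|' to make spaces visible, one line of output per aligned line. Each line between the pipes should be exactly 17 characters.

Answer: |play magnetic go |
|  big mountain   |
| violin library  |
| garden lion so  |
|sweet plane rock |
|   sound with    |
|  hospital snow  |

Derivation:
Line 1: ['play', 'magnetic', 'go'] (min_width=16, slack=1)
Line 2: ['big', 'mountain'] (min_width=12, slack=5)
Line 3: ['violin', 'library'] (min_width=14, slack=3)
Line 4: ['garden', 'lion', 'so'] (min_width=14, slack=3)
Line 5: ['sweet', 'plane', 'rock'] (min_width=16, slack=1)
Line 6: ['sound', 'with'] (min_width=10, slack=7)
Line 7: ['hospital', 'snow'] (min_width=13, slack=4)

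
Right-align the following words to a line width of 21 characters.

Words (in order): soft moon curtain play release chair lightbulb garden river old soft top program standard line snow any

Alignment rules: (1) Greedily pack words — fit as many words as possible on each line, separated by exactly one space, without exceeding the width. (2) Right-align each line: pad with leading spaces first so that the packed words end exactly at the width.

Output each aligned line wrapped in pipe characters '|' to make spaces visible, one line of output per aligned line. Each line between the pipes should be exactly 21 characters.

Answer: |    soft moon curtain|
|   play release chair|
|     lightbulb garden|
|   river old soft top|
|program standard line|
|             snow any|

Derivation:
Line 1: ['soft', 'moon', 'curtain'] (min_width=17, slack=4)
Line 2: ['play', 'release', 'chair'] (min_width=18, slack=3)
Line 3: ['lightbulb', 'garden'] (min_width=16, slack=5)
Line 4: ['river', 'old', 'soft', 'top'] (min_width=18, slack=3)
Line 5: ['program', 'standard', 'line'] (min_width=21, slack=0)
Line 6: ['snow', 'any'] (min_width=8, slack=13)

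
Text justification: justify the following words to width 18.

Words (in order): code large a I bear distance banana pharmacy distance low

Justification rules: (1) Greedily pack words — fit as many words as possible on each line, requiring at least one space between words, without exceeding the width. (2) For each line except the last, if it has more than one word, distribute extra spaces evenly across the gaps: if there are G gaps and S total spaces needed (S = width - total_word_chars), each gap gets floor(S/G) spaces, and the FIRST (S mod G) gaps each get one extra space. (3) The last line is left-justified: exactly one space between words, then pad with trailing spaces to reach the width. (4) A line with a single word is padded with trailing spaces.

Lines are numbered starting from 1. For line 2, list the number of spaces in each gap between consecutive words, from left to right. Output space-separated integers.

Answer: 6

Derivation:
Line 1: ['code', 'large', 'a', 'I'] (min_width=14, slack=4)
Line 2: ['bear', 'distance'] (min_width=13, slack=5)
Line 3: ['banana', 'pharmacy'] (min_width=15, slack=3)
Line 4: ['distance', 'low'] (min_width=12, slack=6)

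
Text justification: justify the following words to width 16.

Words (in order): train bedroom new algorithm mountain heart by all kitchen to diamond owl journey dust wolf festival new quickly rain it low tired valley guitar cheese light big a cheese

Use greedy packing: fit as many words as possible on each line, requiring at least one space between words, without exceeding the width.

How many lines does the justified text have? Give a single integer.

Answer: 12

Derivation:
Line 1: ['train', 'bedroom'] (min_width=13, slack=3)
Line 2: ['new', 'algorithm'] (min_width=13, slack=3)
Line 3: ['mountain', 'heart'] (min_width=14, slack=2)
Line 4: ['by', 'all', 'kitchen'] (min_width=14, slack=2)
Line 5: ['to', 'diamond', 'owl'] (min_width=14, slack=2)
Line 6: ['journey', 'dust'] (min_width=12, slack=4)
Line 7: ['wolf', 'festival'] (min_width=13, slack=3)
Line 8: ['new', 'quickly', 'rain'] (min_width=16, slack=0)
Line 9: ['it', 'low', 'tired'] (min_width=12, slack=4)
Line 10: ['valley', 'guitar'] (min_width=13, slack=3)
Line 11: ['cheese', 'light', 'big'] (min_width=16, slack=0)
Line 12: ['a', 'cheese'] (min_width=8, slack=8)
Total lines: 12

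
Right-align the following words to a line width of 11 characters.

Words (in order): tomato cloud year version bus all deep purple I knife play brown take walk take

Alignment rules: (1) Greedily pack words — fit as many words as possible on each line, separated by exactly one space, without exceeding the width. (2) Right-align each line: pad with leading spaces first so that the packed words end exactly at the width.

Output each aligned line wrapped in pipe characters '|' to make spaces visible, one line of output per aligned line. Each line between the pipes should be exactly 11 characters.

Line 1: ['tomato'] (min_width=6, slack=5)
Line 2: ['cloud', 'year'] (min_width=10, slack=1)
Line 3: ['version', 'bus'] (min_width=11, slack=0)
Line 4: ['all', 'deep'] (min_width=8, slack=3)
Line 5: ['purple', 'I'] (min_width=8, slack=3)
Line 6: ['knife', 'play'] (min_width=10, slack=1)
Line 7: ['brown', 'take'] (min_width=10, slack=1)
Line 8: ['walk', 'take'] (min_width=9, slack=2)

Answer: |     tomato|
| cloud year|
|version bus|
|   all deep|
|   purple I|
| knife play|
| brown take|
|  walk take|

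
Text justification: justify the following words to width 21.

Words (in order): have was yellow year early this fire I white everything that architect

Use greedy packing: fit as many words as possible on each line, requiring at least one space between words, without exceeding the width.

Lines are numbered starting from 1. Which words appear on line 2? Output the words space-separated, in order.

Line 1: ['have', 'was', 'yellow', 'year'] (min_width=20, slack=1)
Line 2: ['early', 'this', 'fire', 'I'] (min_width=17, slack=4)
Line 3: ['white', 'everything', 'that'] (min_width=21, slack=0)
Line 4: ['architect'] (min_width=9, slack=12)

Answer: early this fire I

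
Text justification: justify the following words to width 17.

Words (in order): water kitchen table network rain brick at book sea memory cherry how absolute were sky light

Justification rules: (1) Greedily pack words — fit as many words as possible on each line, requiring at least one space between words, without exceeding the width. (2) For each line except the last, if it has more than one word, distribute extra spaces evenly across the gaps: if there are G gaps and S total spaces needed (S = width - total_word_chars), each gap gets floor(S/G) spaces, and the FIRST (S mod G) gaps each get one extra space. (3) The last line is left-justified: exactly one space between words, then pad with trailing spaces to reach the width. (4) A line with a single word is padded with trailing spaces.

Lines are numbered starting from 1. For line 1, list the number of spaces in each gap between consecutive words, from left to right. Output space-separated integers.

Line 1: ['water', 'kitchen'] (min_width=13, slack=4)
Line 2: ['table', 'network'] (min_width=13, slack=4)
Line 3: ['rain', 'brick', 'at'] (min_width=13, slack=4)
Line 4: ['book', 'sea', 'memory'] (min_width=15, slack=2)
Line 5: ['cherry', 'how'] (min_width=10, slack=7)
Line 6: ['absolute', 'were', 'sky'] (min_width=17, slack=0)
Line 7: ['light'] (min_width=5, slack=12)

Answer: 5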